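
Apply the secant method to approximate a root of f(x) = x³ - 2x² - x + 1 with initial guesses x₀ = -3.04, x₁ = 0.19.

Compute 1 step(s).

f(x) = x³ - 2x² - x + 1
x₀ = -3.04, x₁ = 0.19

Secant formula: x_{n+1} = x_n - f(x_n)(x_n - x_{n-1})/(f(x_n) - f(x_{n-1}))

Iteration 1:
  f(-3.040000) = -42.537664
  f(0.190000) = 0.744659
  x_2 = 0.190000 - 0.744659×(0.190000 - (-3.040000))/(0.744659 - (-42.537664))
       = 0.134429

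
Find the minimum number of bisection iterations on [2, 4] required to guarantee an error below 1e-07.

We need (b-a)/2^n ≤ 1e-07
(4 - 2)/2^n ≤ 1e-07
2/2^n ≤ 1e-07
2^n ≥ 20000000
n ≥ log₂(20000000) = 24.25
n ≥ 25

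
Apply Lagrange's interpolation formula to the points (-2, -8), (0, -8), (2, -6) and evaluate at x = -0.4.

Lagrange interpolation formula:
P(x) = Σ yᵢ × Lᵢ(x)
where Lᵢ(x) = Π_{j≠i} (x - xⱼ)/(xᵢ - xⱼ)

L_0(-0.4) = (-0.4 - 0)/(-2 - 0) × (-0.4 - 2)/(-2 - 2) = 0.120000
L_1(-0.4) = (-0.4 - (-2))/(0 - (-2)) × (-0.4 - 2)/(0 - 2) = 0.960000
L_2(-0.4) = (-0.4 - (-2))/(2 - (-2)) × (-0.4 - 0)/(2 - 0) = -0.080000

P(-0.4) = (-8)×L_0(-0.4) + (-8)×L_1(-0.4) + (-6)×L_2(-0.4)
P(-0.4) = -8.160000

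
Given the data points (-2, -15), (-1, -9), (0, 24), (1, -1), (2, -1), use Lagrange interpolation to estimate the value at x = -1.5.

Lagrange interpolation formula:
P(x) = Σ yᵢ × Lᵢ(x)
where Lᵢ(x) = Π_{j≠i} (x - xⱼ)/(xᵢ - xⱼ)

L_0(-1.5) = (-1.5 - (-1))/(-2 - (-1)) × (-1.5 - 0)/(-2 - 0) × (-1.5 - 1)/(-2 - 1) × (-1.5 - 2)/(-2 - 2) = 0.273438
L_1(-1.5) = (-1.5 - (-2))/(-1 - (-2)) × (-1.5 - 0)/(-1 - 0) × (-1.5 - 1)/(-1 - 1) × (-1.5 - 2)/(-1 - 2) = 1.093750
L_2(-1.5) = (-1.5 - (-2))/(0 - (-2)) × (-1.5 - (-1))/(0 - (-1)) × (-1.5 - 1)/(0 - 1) × (-1.5 - 2)/(0 - 2) = -0.546875
L_3(-1.5) = (-1.5 - (-2))/(1 - (-2)) × (-1.5 - (-1))/(1 - (-1)) × (-1.5 - 0)/(1 - 0) × (-1.5 - 2)/(1 - 2) = 0.218750
L_4(-1.5) = (-1.5 - (-2))/(2 - (-2)) × (-1.5 - (-1))/(2 - (-1)) × (-1.5 - 0)/(2 - 0) × (-1.5 - 1)/(2 - 1) = -0.039062

P(-1.5) = (-15)×L_0(-1.5) + (-9)×L_1(-1.5) + 24×L_2(-1.5) + (-1)×L_3(-1.5) + (-1)×L_4(-1.5)
P(-1.5) = -27.250000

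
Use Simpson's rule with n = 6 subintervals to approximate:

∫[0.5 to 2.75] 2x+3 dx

f(x) = 2x+3
a = 0.5, b = 2.75, n = 6
h = (b - a)/n = 0.375000

Simpson's rule: (h/3)[f(x₀) + 4f(x₁) + 2f(x₂) + ... + f(xₙ)]

x_0 = 0.5000, f(x_0) = 4.000000, coefficient = 1
x_1 = 0.8750, f(x_1) = 4.750000, coefficient = 4
x_2 = 1.2500, f(x_2) = 5.500000, coefficient = 2
x_3 = 1.6250, f(x_3) = 6.250000, coefficient = 4
x_4 = 2.0000, f(x_4) = 7.000000, coefficient = 2
x_5 = 2.3750, f(x_5) = 7.750000, coefficient = 4
x_6 = 2.7500, f(x_6) = 8.500000, coefficient = 1

I ≈ (0.375000/3) × 112.500000 = 14.062500
Exact value: 14.062500
Error: 0.000000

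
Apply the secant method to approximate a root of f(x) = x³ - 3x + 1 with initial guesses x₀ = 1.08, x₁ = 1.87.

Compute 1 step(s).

f(x) = x³ - 3x + 1
x₀ = 1.08, x₁ = 1.87

Secant formula: x_{n+1} = x_n - f(x_n)(x_n - x_{n-1})/(f(x_n) - f(x_{n-1}))

Iteration 1:
  f(1.080000) = -0.980288
  f(1.870000) = 1.929203
  x_2 = 1.870000 - 1.929203×(1.870000 - 1.080000)/(1.929203 - (-0.980288))
       = 1.346173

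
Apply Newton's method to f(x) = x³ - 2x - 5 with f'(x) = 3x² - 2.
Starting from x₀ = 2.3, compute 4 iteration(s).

f(x) = x³ - 2x - 5
f'(x) = 3x² - 2
x₀ = 2.3

Newton-Raphson formula: x_{n+1} = x_n - f(x_n)/f'(x_n)

Iteration 1:
  f(2.300000) = 2.567000
  f'(2.300000) = 13.870000
  x_1 = 2.300000 - 2.567000/13.870000 = 2.114924
Iteration 2:
  f(2.114924) = 0.230006
  f'(2.114924) = 11.418714
  x_2 = 2.114924 - 0.230006/11.418714 = 2.094781
Iteration 3:
  f(2.094781) = 0.002566
  f'(2.094781) = 11.164327
  x_3 = 2.094781 - 0.002566/11.164327 = 2.094552
Iteration 4:
  f(2.094552) = 0.000000
  f'(2.094552) = 11.161438
  x_4 = 2.094552 - 0.000000/11.161438 = 2.094551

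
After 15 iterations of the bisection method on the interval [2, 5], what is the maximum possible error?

Bisection error bound: |error| ≤ (b-a)/2^n
|error| ≤ (5 - 2)/2^15 = 3/2^15
|error| ≤ 0.0000915527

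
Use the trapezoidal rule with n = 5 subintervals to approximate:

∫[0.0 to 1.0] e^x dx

f(x) = e^x
a = 0.0, b = 1.0, n = 5
h = (b - a)/n = 0.200000

Trapezoidal rule: (h/2)[f(x₀) + 2f(x₁) + 2f(x₂) + ... + f(xₙ)]

x_0 = 0.0000, f(x_0) = 1.000000, coefficient = 1
x_1 = 0.2000, f(x_1) = 1.221403, coefficient = 2
x_2 = 0.4000, f(x_2) = 1.491825, coefficient = 2
x_3 = 0.6000, f(x_3) = 1.822119, coefficient = 2
x_4 = 0.8000, f(x_4) = 2.225541, coefficient = 2
x_5 = 1.0000, f(x_5) = 2.718282, coefficient = 1

I ≈ (0.200000/2) × 17.240056 = 1.724006
Exact value: 1.718282
Error: 0.005724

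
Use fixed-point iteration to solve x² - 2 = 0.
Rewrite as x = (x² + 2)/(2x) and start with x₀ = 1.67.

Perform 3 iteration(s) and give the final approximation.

Equation: x² - 2 = 0
Fixed-point form: x = (x² + 2)/(2x)
x₀ = 1.67

x_1 = g(1.670000) = 1.433802
x_2 = g(1.433802) = 1.414347
x_3 = g(1.414347) = 1.414214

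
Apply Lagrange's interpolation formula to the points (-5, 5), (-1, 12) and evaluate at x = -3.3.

Lagrange interpolation formula:
P(x) = Σ yᵢ × Lᵢ(x)
where Lᵢ(x) = Π_{j≠i} (x - xⱼ)/(xᵢ - xⱼ)

L_0(-3.3) = (-3.3 - (-1))/(-5 - (-1)) = 0.575000
L_1(-3.3) = (-3.3 - (-5))/(-1 - (-5)) = 0.425000

P(-3.3) = 5×L_0(-3.3) + 12×L_1(-3.3)
P(-3.3) = 7.975000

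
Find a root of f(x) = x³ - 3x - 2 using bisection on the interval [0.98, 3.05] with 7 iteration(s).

f(x) = x³ - 3x - 2
Initial interval: [0.98, 3.05]

Iteration 1:
  c_1 = (0.980000 + 3.050000)/2 = 2.015000
  f(c_1) = f(2.015000) = 0.136353
  f(a) × f(c) < 0, new interval: [0.980000, 2.015000]
Iteration 2:
  c_2 = (0.980000 + 2.015000)/2 = 1.497500
  f(c_2) = f(1.497500) = -3.134347
  f(a) × f(c) ≥ 0, new interval: [1.497500, 2.015000]
Iteration 3:
  c_3 = (1.497500 + 2.015000)/2 = 1.756250
  f(c_3) = f(1.756250) = -1.851748
  f(a) × f(c) ≥ 0, new interval: [1.756250, 2.015000]
Iteration 4:
  c_4 = (1.756250 + 2.015000)/2 = 1.885625
  f(c_4) = f(1.885625) = -0.952381
  f(a) × f(c) ≥ 0, new interval: [1.885625, 2.015000]
Iteration 5:
  c_5 = (1.885625 + 2.015000)/2 = 1.950312
  f(c_5) = f(1.950312) = -0.432497
  f(a) × f(c) ≥ 0, new interval: [1.950312, 2.015000]
Iteration 6:
  c_6 = (1.950312 + 2.015000)/2 = 1.982656
  f(c_6) = f(1.982656) = -0.154294
  f(a) × f(c) ≥ 0, new interval: [1.982656, 2.015000]
Iteration 7:
  c_7 = (1.982656 + 2.015000)/2 = 1.998828
  f(c_7) = f(1.998828) = -0.010539
  f(a) × f(c) ≥ 0, new interval: [1.998828, 2.015000]

After 7 iteration(s), the approximation is c_7 = 1.998828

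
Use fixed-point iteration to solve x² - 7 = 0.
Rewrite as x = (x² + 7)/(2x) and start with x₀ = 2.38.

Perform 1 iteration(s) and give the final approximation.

Equation: x² - 7 = 0
Fixed-point form: x = (x² + 7)/(2x)
x₀ = 2.38

x_1 = g(2.380000) = 2.660588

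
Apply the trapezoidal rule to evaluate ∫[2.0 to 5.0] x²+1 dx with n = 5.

f(x) = x²+1
a = 2.0, b = 5.0, n = 5
h = (b - a)/n = 0.600000

Trapezoidal rule: (h/2)[f(x₀) + 2f(x₁) + 2f(x₂) + ... + f(xₙ)]

x_0 = 2.0000, f(x_0) = 5.000000, coefficient = 1
x_1 = 2.6000, f(x_1) = 7.760000, coefficient = 2
x_2 = 3.2000, f(x_2) = 11.240000, coefficient = 2
x_3 = 3.8000, f(x_3) = 15.440000, coefficient = 2
x_4 = 4.4000, f(x_4) = 20.360000, coefficient = 2
x_5 = 5.0000, f(x_5) = 26.000000, coefficient = 1

I ≈ (0.600000/2) × 140.600000 = 42.180000
Exact value: 42.000000
Error: 0.180000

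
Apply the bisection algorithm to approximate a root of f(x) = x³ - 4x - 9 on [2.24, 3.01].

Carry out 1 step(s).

f(x) = x³ - 4x - 9
Initial interval: [2.24, 3.01]

Iteration 1:
  c_1 = (2.240000 + 3.010000)/2 = 2.625000
  f(c_1) = f(2.625000) = -1.412109
  f(a) × f(c) ≥ 0, new interval: [2.625000, 3.010000]

After 1 iteration(s), the approximation is c_1 = 2.625000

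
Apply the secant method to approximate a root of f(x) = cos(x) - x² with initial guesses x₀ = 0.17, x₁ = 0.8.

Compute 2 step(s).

f(x) = cos(x) - x²
x₀ = 0.17, x₁ = 0.8

Secant formula: x_{n+1} = x_n - f(x_n)(x_n - x_{n-1})/(f(x_n) - f(x_{n-1}))

Iteration 1:
  f(0.170000) = 0.956685
  f(0.800000) = 0.056707
  x_2 = 0.800000 - 0.056707×(0.800000 - 0.170000)/(0.056707 - 0.956685)
       = 0.839696
Iteration 2:
  f(0.800000) = 0.056707
  f(0.839696) = -0.037399
  x_3 = 0.839696 - (-0.037399)×(0.839696 - 0.800000)/(-0.037399 - 0.056707)
       = 0.823920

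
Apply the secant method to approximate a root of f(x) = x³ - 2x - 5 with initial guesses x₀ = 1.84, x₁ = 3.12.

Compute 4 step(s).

f(x) = x³ - 2x - 5
x₀ = 1.84, x₁ = 3.12

Secant formula: x_{n+1} = x_n - f(x_n)(x_n - x_{n-1})/(f(x_n) - f(x_{n-1}))

Iteration 1:
  f(1.840000) = -2.450496
  f(3.120000) = 19.131328
  x_2 = 3.120000 - 19.131328×(3.120000 - 1.840000)/(19.131328 - (-2.450496))
       = 1.985337
Iteration 2:
  f(3.120000) = 19.131328
  f(1.985337) = -1.145344
  x_3 = 1.985337 - (-1.145344)×(1.985337 - 3.120000)/(-1.145344 - 19.131328)
       = 2.049429
Iteration 3:
  f(1.985337) = -1.145344
  f(2.049429) = -0.490927
  x_4 = 2.049429 - (-0.490927)×(2.049429 - 1.985337)/(-0.490927 - (-1.145344))
       = 2.097510
Iteration 4:
  f(2.049429) = -0.490927
  f(2.097510) = 0.033073
  x_5 = 2.097510 - 0.033073×(2.097510 - 2.049429)/(0.033073 - (-0.490927))
       = 2.094475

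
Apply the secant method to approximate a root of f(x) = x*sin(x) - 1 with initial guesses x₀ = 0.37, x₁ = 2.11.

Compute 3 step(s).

f(x) = x*sin(x) - 1
x₀ = 0.37, x₁ = 2.11

Secant formula: x_{n+1} = x_n - f(x_n)(x_n - x_{n-1})/(f(x_n) - f(x_{n-1}))

Iteration 1:
  f(0.370000) = -0.866202
  f(2.110000) = 0.810629
  x_2 = 2.110000 - 0.810629×(2.110000 - 0.370000)/(0.810629 - (-0.866202))
       = 1.268834
Iteration 2:
  f(2.110000) = 0.810629
  f(1.268834) = 0.211425
  x_3 = 1.268834 - 0.211425×(1.268834 - 2.110000)/(0.211425 - 0.810629)
       = 0.972034
Iteration 3:
  f(1.268834) = 0.211425
  f(0.972034) = -0.197067
  x_4 = 0.972034 - (-0.197067)×(0.972034 - 1.268834)/(-0.197067 - 0.211425)
       = 1.115218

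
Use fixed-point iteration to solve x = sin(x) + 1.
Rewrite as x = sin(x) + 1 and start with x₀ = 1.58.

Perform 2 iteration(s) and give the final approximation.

Equation: x = sin(x) + 1
Fixed-point form: x = sin(x) + 1
x₀ = 1.58

x_1 = g(1.580000) = 1.999958
x_2 = g(1.999958) = 1.909315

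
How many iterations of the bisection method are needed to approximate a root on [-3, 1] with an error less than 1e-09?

We need (b-a)/2^n ≤ 1e-09
(1 - (-3))/2^n ≤ 1e-09
4/2^n ≤ 1e-09
2^n ≥ 4000000000
n ≥ log₂(4000000000) = 31.90
n ≥ 32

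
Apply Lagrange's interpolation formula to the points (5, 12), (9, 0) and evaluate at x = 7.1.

Lagrange interpolation formula:
P(x) = Σ yᵢ × Lᵢ(x)
where Lᵢ(x) = Π_{j≠i} (x - xⱼ)/(xᵢ - xⱼ)

L_0(7.1) = (7.1 - 9)/(5 - 9) = 0.475000
L_1(7.1) = (7.1 - 5)/(9 - 5) = 0.525000

P(7.1) = 12×L_0(7.1) + 0×L_1(7.1)
P(7.1) = 5.700000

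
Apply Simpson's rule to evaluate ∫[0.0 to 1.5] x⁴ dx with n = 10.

f(x) = x⁴
a = 0.0, b = 1.5, n = 10
h = (b - a)/n = 0.150000

Simpson's rule: (h/3)[f(x₀) + 4f(x₁) + 2f(x₂) + ... + f(xₙ)]

x_0 = 0.0000, f(x_0) = 0.000000, coefficient = 1
x_1 = 0.1500, f(x_1) = 0.000506, coefficient = 4
x_2 = 0.3000, f(x_2) = 0.008100, coefficient = 2
x_3 = 0.4500, f(x_3) = 0.041006, coefficient = 4
x_4 = 0.6000, f(x_4) = 0.129600, coefficient = 2
x_5 = 0.7500, f(x_5) = 0.316406, coefficient = 4
x_6 = 0.9000, f(x_6) = 0.656100, coefficient = 2
x_7 = 1.0500, f(x_7) = 1.215506, coefficient = 4
x_8 = 1.2000, f(x_8) = 2.073600, coefficient = 2
x_9 = 1.3500, f(x_9) = 3.321506, coefficient = 4
x_10 = 1.5000, f(x_10) = 5.062500, coefficient = 1

I ≈ (0.150000/3) × 30.377025 = 1.518851
Exact value: 1.518750
Error: 0.000101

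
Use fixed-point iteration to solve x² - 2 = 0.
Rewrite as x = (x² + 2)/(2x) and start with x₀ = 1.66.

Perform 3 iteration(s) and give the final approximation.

Equation: x² - 2 = 0
Fixed-point form: x = (x² + 2)/(2x)
x₀ = 1.66

x_1 = g(1.660000) = 1.432410
x_2 = g(1.432410) = 1.414329
x_3 = g(1.414329) = 1.414214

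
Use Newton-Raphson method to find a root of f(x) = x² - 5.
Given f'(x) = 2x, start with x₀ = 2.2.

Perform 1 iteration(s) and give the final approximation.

f(x) = x² - 5
f'(x) = 2x
x₀ = 2.2

Newton-Raphson formula: x_{n+1} = x_n - f(x_n)/f'(x_n)

Iteration 1:
  f(2.200000) = -0.160000
  f'(2.200000) = 4.400000
  x_1 = 2.200000 - (-0.160000)/4.400000 = 2.236364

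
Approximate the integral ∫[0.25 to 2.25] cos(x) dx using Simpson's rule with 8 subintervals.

f(x) = cos(x)
a = 0.25, b = 2.25, n = 8
h = (b - a)/n = 0.250000

Simpson's rule: (h/3)[f(x₀) + 4f(x₁) + 2f(x₂) + ... + f(xₙ)]

x_0 = 0.2500, f(x_0) = 0.968912, coefficient = 1
x_1 = 0.5000, f(x_1) = 0.877583, coefficient = 4
x_2 = 0.7500, f(x_2) = 0.731689, coefficient = 2
x_3 = 1.0000, f(x_3) = 0.540302, coefficient = 4
x_4 = 1.2500, f(x_4) = 0.315322, coefficient = 2
x_5 = 1.5000, f(x_5) = 0.070737, coefficient = 4
x_6 = 1.7500, f(x_6) = -0.178246, coefficient = 2
x_7 = 2.0000, f(x_7) = -0.416147, coefficient = 4
x_8 = 2.2500, f(x_8) = -0.628174, coefficient = 1

I ≈ (0.250000/3) × 6.368170 = 0.530681
Exact value: 0.530669
Error: 0.000012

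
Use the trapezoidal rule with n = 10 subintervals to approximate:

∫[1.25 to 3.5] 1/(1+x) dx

f(x) = 1/(1+x)
a = 1.25, b = 3.5, n = 10
h = (b - a)/n = 0.225000

Trapezoidal rule: (h/2)[f(x₀) + 2f(x₁) + 2f(x₂) + ... + f(xₙ)]

x_0 = 1.2500, f(x_0) = 0.444444, coefficient = 1
x_1 = 1.4750, f(x_1) = 0.404040, coefficient = 2
x_2 = 1.7000, f(x_2) = 0.370370, coefficient = 2
x_3 = 1.9250, f(x_3) = 0.341880, coefficient = 2
x_4 = 2.1500, f(x_4) = 0.317460, coefficient = 2
x_5 = 2.3750, f(x_5) = 0.296296, coefficient = 2
x_6 = 2.6000, f(x_6) = 0.277778, coefficient = 2
x_7 = 2.8250, f(x_7) = 0.261438, coefficient = 2
x_8 = 3.0500, f(x_8) = 0.246914, coefficient = 2
x_9 = 3.2750, f(x_9) = 0.233918, coefficient = 2
x_10 = 3.5000, f(x_10) = 0.222222, coefficient = 1

I ≈ (0.225000/2) × 6.166857 = 0.693771
Exact value: 0.693147
Error: 0.000624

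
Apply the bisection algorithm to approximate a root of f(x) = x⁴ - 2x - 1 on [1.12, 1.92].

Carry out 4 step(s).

f(x) = x⁴ - 2x - 1
Initial interval: [1.12, 1.92]

Iteration 1:
  c_1 = (1.120000 + 1.920000)/2 = 1.520000
  f(c_1) = f(1.520000) = 1.297948
  f(a) × f(c) < 0, new interval: [1.120000, 1.520000]
Iteration 2:
  c_2 = (1.120000 + 1.520000)/2 = 1.320000
  f(c_2) = f(1.320000) = -0.604042
  f(a) × f(c) ≥ 0, new interval: [1.320000, 1.520000]
Iteration 3:
  c_3 = (1.320000 + 1.520000)/2 = 1.420000
  f(c_3) = f(1.420000) = 0.225869
  f(a) × f(c) < 0, new interval: [1.320000, 1.420000]
Iteration 4:
  c_4 = (1.320000 + 1.420000)/2 = 1.370000
  f(c_4) = f(1.370000) = -0.217246
  f(a) × f(c) ≥ 0, new interval: [1.370000, 1.420000]

After 4 iteration(s), the approximation is c_4 = 1.370000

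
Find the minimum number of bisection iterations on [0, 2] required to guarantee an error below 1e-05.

We need (b-a)/2^n ≤ 1e-05
(2 - 0)/2^n ≤ 1e-05
2/2^n ≤ 1e-05
2^n ≥ 200000
n ≥ log₂(200000) = 17.61
n ≥ 18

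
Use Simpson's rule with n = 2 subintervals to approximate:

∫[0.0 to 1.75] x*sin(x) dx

f(x) = x*sin(x)
a = 0.0, b = 1.75, n = 2
h = (b - a)/n = 0.875000

Simpson's rule: (h/3)[f(x₀) + 4f(x₁) + 2f(x₂) + ... + f(xₙ)]

x_0 = 0.0000, f(x_0) = 0.000000, coefficient = 1
x_1 = 0.8750, f(x_1) = 0.671601, coefficient = 4
x_2 = 1.7500, f(x_2) = 1.721975, coefficient = 1

I ≈ (0.875000/3) × 4.408378 = 1.285777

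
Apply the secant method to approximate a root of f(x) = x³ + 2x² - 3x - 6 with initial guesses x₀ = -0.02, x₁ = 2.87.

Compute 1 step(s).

f(x) = x³ + 2x² - 3x - 6
x₀ = -0.02, x₁ = 2.87

Secant formula: x_{n+1} = x_n - f(x_n)(x_n - x_{n-1})/(f(x_n) - f(x_{n-1}))

Iteration 1:
  f(-0.020000) = -5.939208
  f(2.870000) = 25.503703
  x_2 = 2.870000 - 25.503703×(2.870000 - (-0.020000))/(25.503703 - (-5.939208))
       = 0.525888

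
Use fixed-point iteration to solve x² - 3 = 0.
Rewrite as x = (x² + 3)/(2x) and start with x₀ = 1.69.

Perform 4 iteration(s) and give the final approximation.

Equation: x² - 3 = 0
Fixed-point form: x = (x² + 3)/(2x)
x₀ = 1.69

x_1 = g(1.690000) = 1.732574
x_2 = g(1.732574) = 1.732051
x_3 = g(1.732051) = 1.732051
x_4 = g(1.732051) = 1.732051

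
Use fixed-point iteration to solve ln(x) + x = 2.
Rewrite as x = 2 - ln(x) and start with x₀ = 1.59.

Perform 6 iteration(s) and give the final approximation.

Equation: ln(x) + x = 2
Fixed-point form: x = 2 - ln(x)
x₀ = 1.59

x_1 = g(1.590000) = 1.536266
x_2 = g(1.536266) = 1.570645
x_3 = g(1.570645) = 1.548514
x_4 = g(1.548514) = 1.562705
x_5 = g(1.562705) = 1.553582
x_6 = g(1.553582) = 1.559437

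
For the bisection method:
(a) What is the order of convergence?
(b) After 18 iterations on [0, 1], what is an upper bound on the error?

(a) Bisection has linear (order 1) convergence; the error is halved each step.

(b) Error bound = (b-a)/2^n = (1 - 0)/2^{18}
    = 1/2^{18}

(a) 1 (linear); (b) error ≤ 3.81e-06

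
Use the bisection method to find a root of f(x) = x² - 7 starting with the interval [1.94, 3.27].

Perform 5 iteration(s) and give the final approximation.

f(x) = x² - 7
Initial interval: [1.94, 3.27]

Iteration 1:
  c_1 = (1.940000 + 3.270000)/2 = 2.605000
  f(c_1) = f(2.605000) = -0.213975
  f(a) × f(c) ≥ 0, new interval: [2.605000, 3.270000]
Iteration 2:
  c_2 = (2.605000 + 3.270000)/2 = 2.937500
  f(c_2) = f(2.937500) = 1.628906
  f(a) × f(c) < 0, new interval: [2.605000, 2.937500]
Iteration 3:
  c_3 = (2.605000 + 2.937500)/2 = 2.771250
  f(c_3) = f(2.771250) = 0.679827
  f(a) × f(c) < 0, new interval: [2.605000, 2.771250]
Iteration 4:
  c_4 = (2.605000 + 2.771250)/2 = 2.688125
  f(c_4) = f(2.688125) = 0.226016
  f(a) × f(c) < 0, new interval: [2.605000, 2.688125]
Iteration 5:
  c_5 = (2.605000 + 2.688125)/2 = 2.646562
  f(c_5) = f(2.646562) = 0.004293
  f(a) × f(c) < 0, new interval: [2.605000, 2.646562]

After 5 iteration(s), the approximation is c_5 = 2.646562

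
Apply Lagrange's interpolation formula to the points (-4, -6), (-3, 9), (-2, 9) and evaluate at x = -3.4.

Lagrange interpolation formula:
P(x) = Σ yᵢ × Lᵢ(x)
where Lᵢ(x) = Π_{j≠i} (x - xⱼ)/(xᵢ - xⱼ)

L_0(-3.4) = (-3.4 - (-3))/(-4 - (-3)) × (-3.4 - (-2))/(-4 - (-2)) = 0.280000
L_1(-3.4) = (-3.4 - (-4))/(-3 - (-4)) × (-3.4 - (-2))/(-3 - (-2)) = 0.840000
L_2(-3.4) = (-3.4 - (-4))/(-2 - (-4)) × (-3.4 - (-3))/(-2 - (-3)) = -0.120000

P(-3.4) = (-6)×L_0(-3.4) + 9×L_1(-3.4) + 9×L_2(-3.4)
P(-3.4) = 4.800000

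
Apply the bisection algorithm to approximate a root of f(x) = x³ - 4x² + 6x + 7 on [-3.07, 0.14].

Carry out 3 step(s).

f(x) = x³ - 4x² + 6x + 7
Initial interval: [-3.07, 0.14]

Iteration 1:
  c_1 = (-3.070000 + 0.140000)/2 = -1.465000
  f(c_1) = f(-1.465000) = -13.519120
  f(a) × f(c) ≥ 0, new interval: [-1.465000, 0.140000]
Iteration 2:
  c_2 = (-1.465000 + 0.140000)/2 = -0.662500
  f(c_2) = f(-0.662500) = 0.978600
  f(a) × f(c) < 0, new interval: [-1.465000, -0.662500]
Iteration 3:
  c_3 = (-1.465000 + (-0.662500))/2 = -1.063750
  f(c_3) = f(-1.063750) = -5.112458
  f(a) × f(c) ≥ 0, new interval: [-1.063750, -0.662500]

After 3 iteration(s), the approximation is c_3 = -1.063750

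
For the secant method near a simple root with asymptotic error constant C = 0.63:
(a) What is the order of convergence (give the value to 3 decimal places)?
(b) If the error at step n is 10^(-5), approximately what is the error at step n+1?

(a) Secant method has superlinear convergence with order φ = (1+√5)/2 ≈ 1.618.
    This means |e_{n+1}| ≈ C|e_n|^1.618.

(b) With |e_n| = 10^(-5) and C = 0.63:
    |e_{n+1}| ≈ 0.63 × (10^(-5))^1.618 = 0.63 × 10^(-8.09)

(a) ≈ 1.618 (golden ratio); (b) |e_{n+1}| ≈ 5.119e-09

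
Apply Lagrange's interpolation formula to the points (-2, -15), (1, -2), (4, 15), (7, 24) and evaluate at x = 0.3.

Lagrange interpolation formula:
P(x) = Σ yᵢ × Lᵢ(x)
where Lᵢ(x) = Π_{j≠i} (x - xⱼ)/(xᵢ - xⱼ)

L_0(0.3) = (0.3 - 1)/(-2 - 1) × (0.3 - 4)/(-2 - 4) × (0.3 - 7)/(-2 - 7) = 0.107117
L_1(0.3) = (0.3 - (-2))/(1 - (-2)) × (0.3 - 4)/(1 - 4) × (0.3 - 7)/(1 - 7) = 1.055870
L_2(0.3) = (0.3 - (-2))/(4 - (-2)) × (0.3 - 1)/(4 - 1) × (0.3 - 7)/(4 - 7) = -0.199759
L_3(0.3) = (0.3 - (-2))/(7 - (-2)) × (0.3 - 1)/(7 - 1) × (0.3 - 4)/(7 - 4) = 0.036772

P(0.3) = (-15)×L_0(0.3) + (-2)×L_1(0.3) + 15×L_2(0.3) + 24×L_3(0.3)
P(0.3) = -5.832370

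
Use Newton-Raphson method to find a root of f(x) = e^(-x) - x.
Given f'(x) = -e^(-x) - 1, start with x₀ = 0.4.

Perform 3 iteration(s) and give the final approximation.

f(x) = e^(-x) - x
f'(x) = -e^(-x) - 1
x₀ = 0.4

Newton-Raphson formula: x_{n+1} = x_n - f(x_n)/f'(x_n)

Iteration 1:
  f(0.400000) = 0.270320
  f'(0.400000) = -1.670320
  x_1 = 0.400000 - 0.270320/(-1.670320) = 0.561837
Iteration 2:
  f(0.561837) = 0.008323
  f'(0.561837) = -1.570161
  x_2 = 0.561837 - 0.008323/(-1.570161) = 0.567138
Iteration 3:
  f(0.567138) = 0.000008
  f'(0.567138) = -1.567146
  x_3 = 0.567138 - 0.000008/(-1.567146) = 0.567143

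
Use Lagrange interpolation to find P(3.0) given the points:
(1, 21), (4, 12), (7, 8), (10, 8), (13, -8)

Lagrange interpolation formula:
P(x) = Σ yᵢ × Lᵢ(x)
where Lᵢ(x) = Π_{j≠i} (x - xⱼ)/(xᵢ - xⱼ)

L_0(3.0) = (3.0 - 4)/(1 - 4) × (3.0 - 7)/(1 - 7) × (3.0 - 10)/(1 - 10) × (3.0 - 13)/(1 - 13) = 0.144033
L_1(3.0) = (3.0 - 1)/(4 - 1) × (3.0 - 7)/(4 - 7) × (3.0 - 10)/(4 - 10) × (3.0 - 13)/(4 - 13) = 1.152263
L_2(3.0) = (3.0 - 1)/(7 - 1) × (3.0 - 4)/(7 - 4) × (3.0 - 10)/(7 - 10) × (3.0 - 13)/(7 - 13) = -0.432099
L_3(3.0) = (3.0 - 1)/(10 - 1) × (3.0 - 4)/(10 - 4) × (3.0 - 7)/(10 - 7) × (3.0 - 13)/(10 - 13) = 0.164609
L_4(3.0) = (3.0 - 1)/(13 - 1) × (3.0 - 4)/(13 - 4) × (3.0 - 7)/(13 - 7) × (3.0 - 10)/(13 - 10) = -0.028807

P(3.0) = 21×L_0(3.0) + 12×L_1(3.0) + 8×L_2(3.0) + 8×L_3(3.0) + (-8)×L_4(3.0)
P(3.0) = 14.942387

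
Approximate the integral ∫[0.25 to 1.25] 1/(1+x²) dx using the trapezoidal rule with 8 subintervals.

f(x) = 1/(1+x²)
a = 0.25, b = 1.25, n = 8
h = (b - a)/n = 0.125000

Trapezoidal rule: (h/2)[f(x₀) + 2f(x₁) + 2f(x₂) + ... + f(xₙ)]

x_0 = 0.2500, f(x_0) = 0.941176, coefficient = 1
x_1 = 0.3750, f(x_1) = 0.876712, coefficient = 2
x_2 = 0.5000, f(x_2) = 0.800000, coefficient = 2
x_3 = 0.6250, f(x_3) = 0.719101, coefficient = 2
x_4 = 0.7500, f(x_4) = 0.640000, coefficient = 2
x_5 = 0.8750, f(x_5) = 0.566372, coefficient = 2
x_6 = 1.0000, f(x_6) = 0.500000, coefficient = 2
x_7 = 1.1250, f(x_7) = 0.441379, coefficient = 2
x_8 = 1.2500, f(x_8) = 0.390244, coefficient = 1

I ≈ (0.125000/2) × 10.418549 = 0.651159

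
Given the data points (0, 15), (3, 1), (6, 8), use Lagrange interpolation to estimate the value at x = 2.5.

Lagrange interpolation formula:
P(x) = Σ yᵢ × Lᵢ(x)
where Lᵢ(x) = Π_{j≠i} (x - xⱼ)/(xᵢ - xⱼ)

L_0(2.5) = (2.5 - 3)/(0 - 3) × (2.5 - 6)/(0 - 6) = 0.097222
L_1(2.5) = (2.5 - 0)/(3 - 0) × (2.5 - 6)/(3 - 6) = 0.972222
L_2(2.5) = (2.5 - 0)/(6 - 0) × (2.5 - 3)/(6 - 3) = -0.069444

P(2.5) = 15×L_0(2.5) + 1×L_1(2.5) + 8×L_2(2.5)
P(2.5) = 1.875000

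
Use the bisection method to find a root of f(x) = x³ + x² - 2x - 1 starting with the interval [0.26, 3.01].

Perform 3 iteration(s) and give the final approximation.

f(x) = x³ + x² - 2x - 1
Initial interval: [0.26, 3.01]

Iteration 1:
  c_1 = (0.260000 + 3.010000)/2 = 1.635000
  f(c_1) = f(1.635000) = 2.773948
  f(a) × f(c) < 0, new interval: [0.260000, 1.635000]
Iteration 2:
  c_2 = (0.260000 + 1.635000)/2 = 0.947500
  f(c_2) = f(0.947500) = -1.146620
  f(a) × f(c) ≥ 0, new interval: [0.947500, 1.635000]
Iteration 3:
  c_3 = (0.947500 + 1.635000)/2 = 1.291250
  f(c_3) = f(1.291250) = 0.237762
  f(a) × f(c) < 0, new interval: [0.947500, 1.291250]

After 3 iteration(s), the approximation is c_3 = 1.291250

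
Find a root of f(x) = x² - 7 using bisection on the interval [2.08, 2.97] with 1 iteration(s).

f(x) = x² - 7
Initial interval: [2.08, 2.97]

Iteration 1:
  c_1 = (2.080000 + 2.970000)/2 = 2.525000
  f(c_1) = f(2.525000) = -0.624375
  f(a) × f(c) ≥ 0, new interval: [2.525000, 2.970000]

After 1 iteration(s), the approximation is c_1 = 2.525000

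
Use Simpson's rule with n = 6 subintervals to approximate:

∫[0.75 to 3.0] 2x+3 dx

f(x) = 2x+3
a = 0.75, b = 3.0, n = 6
h = (b - a)/n = 0.375000

Simpson's rule: (h/3)[f(x₀) + 4f(x₁) + 2f(x₂) + ... + f(xₙ)]

x_0 = 0.7500, f(x_0) = 4.500000, coefficient = 1
x_1 = 1.1250, f(x_1) = 5.250000, coefficient = 4
x_2 = 1.5000, f(x_2) = 6.000000, coefficient = 2
x_3 = 1.8750, f(x_3) = 6.750000, coefficient = 4
x_4 = 2.2500, f(x_4) = 7.500000, coefficient = 2
x_5 = 2.6250, f(x_5) = 8.250000, coefficient = 4
x_6 = 3.0000, f(x_6) = 9.000000, coefficient = 1

I ≈ (0.375000/3) × 121.500000 = 15.187500
Exact value: 15.187500
Error: 0.000000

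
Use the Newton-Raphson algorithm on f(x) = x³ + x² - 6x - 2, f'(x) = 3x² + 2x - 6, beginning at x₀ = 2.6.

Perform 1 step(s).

f(x) = x³ + x² - 6x - 2
f'(x) = 3x² + 2x - 6
x₀ = 2.6

Newton-Raphson formula: x_{n+1} = x_n - f(x_n)/f'(x_n)

Iteration 1:
  f(2.600000) = 6.736000
  f'(2.600000) = 19.480000
  x_1 = 2.600000 - 6.736000/19.480000 = 2.254209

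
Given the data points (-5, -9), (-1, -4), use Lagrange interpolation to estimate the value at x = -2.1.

Lagrange interpolation formula:
P(x) = Σ yᵢ × Lᵢ(x)
where Lᵢ(x) = Π_{j≠i} (x - xⱼ)/(xᵢ - xⱼ)

L_0(-2.1) = (-2.1 - (-1))/(-5 - (-1)) = 0.275000
L_1(-2.1) = (-2.1 - (-5))/(-1 - (-5)) = 0.725000

P(-2.1) = (-9)×L_0(-2.1) + (-4)×L_1(-2.1)
P(-2.1) = -5.375000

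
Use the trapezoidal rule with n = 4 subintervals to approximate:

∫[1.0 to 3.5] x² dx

f(x) = x²
a = 1.0, b = 3.5, n = 4
h = (b - a)/n = 0.625000

Trapezoidal rule: (h/2)[f(x₀) + 2f(x₁) + 2f(x₂) + ... + f(xₙ)]

x_0 = 1.0000, f(x_0) = 1.000000, coefficient = 1
x_1 = 1.6250, f(x_1) = 2.640625, coefficient = 2
x_2 = 2.2500, f(x_2) = 5.062500, coefficient = 2
x_3 = 2.8750, f(x_3) = 8.265625, coefficient = 2
x_4 = 3.5000, f(x_4) = 12.250000, coefficient = 1

I ≈ (0.625000/2) × 45.187500 = 14.121094
Exact value: 13.958333
Error: 0.162760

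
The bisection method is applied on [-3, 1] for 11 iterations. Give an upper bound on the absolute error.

Bisection error bound: |error| ≤ (b-a)/2^n
|error| ≤ (1 - (-3))/2^11 = 4/2^11
|error| ≤ 0.0019531250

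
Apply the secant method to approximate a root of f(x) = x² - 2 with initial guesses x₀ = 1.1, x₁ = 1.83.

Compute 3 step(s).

f(x) = x² - 2
x₀ = 1.1, x₁ = 1.83

Secant formula: x_{n+1} = x_n - f(x_n)(x_n - x_{n-1})/(f(x_n) - f(x_{n-1}))

Iteration 1:
  f(1.100000) = -0.790000
  f(1.830000) = 1.348900
  x_2 = 1.830000 - 1.348900×(1.830000 - 1.100000)/(1.348900 - (-0.790000))
       = 1.369625
Iteration 2:
  f(1.830000) = 1.348900
  f(1.369625) = -0.124129
  x_3 = 1.369625 - (-0.124129)×(1.369625 - 1.830000)/(-0.124129 - 1.348900)
       = 1.408419
Iteration 3:
  f(1.369625) = -0.124129
  f(1.408419) = -0.016355
  x_4 = 1.408419 - (-0.016355)×(1.408419 - 1.369625)/(-0.016355 - (-0.124129))
       = 1.414307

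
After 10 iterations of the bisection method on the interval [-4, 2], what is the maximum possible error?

Bisection error bound: |error| ≤ (b-a)/2^n
|error| ≤ (2 - (-4))/2^10 = 6/2^10
|error| ≤ 0.0058593750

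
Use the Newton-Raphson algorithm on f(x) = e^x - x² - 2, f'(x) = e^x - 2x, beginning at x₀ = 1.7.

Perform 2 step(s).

f(x) = e^x - x² - 2
f'(x) = e^x - 2x
x₀ = 1.7

Newton-Raphson formula: x_{n+1} = x_n - f(x_n)/f'(x_n)

Iteration 1:
  f(1.700000) = 0.583947
  f'(1.700000) = 2.073947
  x_1 = 1.700000 - 0.583947/2.073947 = 1.418437
Iteration 2:
  f(1.418437) = 0.118695
  f'(1.418437) = 1.293785
  x_2 = 1.418437 - 0.118695/1.293785 = 1.326694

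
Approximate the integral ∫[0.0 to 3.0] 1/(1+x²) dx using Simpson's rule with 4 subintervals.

f(x) = 1/(1+x²)
a = 0.0, b = 3.0, n = 4
h = (b - a)/n = 0.750000

Simpson's rule: (h/3)[f(x₀) + 4f(x₁) + 2f(x₂) + ... + f(xₙ)]

x_0 = 0.0000, f(x_0) = 1.000000, coefficient = 1
x_1 = 0.7500, f(x_1) = 0.640000, coefficient = 4
x_2 = 1.5000, f(x_2) = 0.307692, coefficient = 2
x_3 = 2.2500, f(x_3) = 0.164948, coefficient = 4
x_4 = 3.0000, f(x_4) = 0.100000, coefficient = 1

I ≈ (0.750000/3) × 4.935178 = 1.233795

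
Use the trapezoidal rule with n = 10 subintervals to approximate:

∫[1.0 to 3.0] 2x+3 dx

f(x) = 2x+3
a = 1.0, b = 3.0, n = 10
h = (b - a)/n = 0.200000

Trapezoidal rule: (h/2)[f(x₀) + 2f(x₁) + 2f(x₂) + ... + f(xₙ)]

x_0 = 1.0000, f(x_0) = 5.000000, coefficient = 1
x_1 = 1.2000, f(x_1) = 5.400000, coefficient = 2
x_2 = 1.4000, f(x_2) = 5.800000, coefficient = 2
x_3 = 1.6000, f(x_3) = 6.200000, coefficient = 2
x_4 = 1.8000, f(x_4) = 6.600000, coefficient = 2
x_5 = 2.0000, f(x_5) = 7.000000, coefficient = 2
x_6 = 2.2000, f(x_6) = 7.400000, coefficient = 2
x_7 = 2.4000, f(x_7) = 7.800000, coefficient = 2
x_8 = 2.6000, f(x_8) = 8.200000, coefficient = 2
x_9 = 2.8000, f(x_9) = 8.600000, coefficient = 2
x_10 = 3.0000, f(x_10) = 9.000000, coefficient = 1

I ≈ (0.200000/2) × 140.000000 = 14.000000
Exact value: 14.000000
Error: 0.000000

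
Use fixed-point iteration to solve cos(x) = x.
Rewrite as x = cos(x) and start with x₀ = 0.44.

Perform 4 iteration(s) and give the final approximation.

Equation: cos(x) = x
Fixed-point form: x = cos(x)
x₀ = 0.44

x_1 = g(0.440000) = 0.904752
x_2 = g(0.904752) = 0.617881
x_3 = g(0.617881) = 0.815108
x_4 = g(0.815108) = 0.685790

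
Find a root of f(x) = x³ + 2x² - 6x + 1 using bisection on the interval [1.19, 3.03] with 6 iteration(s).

f(x) = x³ + 2x² - 6x + 1
Initial interval: [1.19, 3.03]

Iteration 1:
  c_1 = (1.190000 + 3.030000)/2 = 2.110000
  f(c_1) = f(2.110000) = 6.638131
  f(a) × f(c) < 0, new interval: [1.190000, 2.110000]
Iteration 2:
  c_2 = (1.190000 + 2.110000)/2 = 1.650000
  f(c_2) = f(1.650000) = 1.037125
  f(a) × f(c) < 0, new interval: [1.190000, 1.650000]
Iteration 3:
  c_3 = (1.190000 + 1.650000)/2 = 1.420000
  f(c_3) = f(1.420000) = -0.623912
  f(a) × f(c) ≥ 0, new interval: [1.420000, 1.650000]
Iteration 4:
  c_4 = (1.420000 + 1.650000)/2 = 1.535000
  f(c_4) = f(1.535000) = 0.119255
  f(a) × f(c) < 0, new interval: [1.420000, 1.535000]
Iteration 5:
  c_5 = (1.420000 + 1.535000)/2 = 1.477500
  f(c_5) = f(1.477500) = -0.273596
  f(a) × f(c) ≥ 0, new interval: [1.477500, 1.535000]
Iteration 6:
  c_6 = (1.477500 + 1.535000)/2 = 1.506250
  f(c_6) = f(1.506250) = -0.082558
  f(a) × f(c) ≥ 0, new interval: [1.506250, 1.535000]

After 6 iteration(s), the approximation is c_6 = 1.506250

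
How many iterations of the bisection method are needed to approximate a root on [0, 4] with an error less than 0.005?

We need (b-a)/2^n ≤ 0.005
(4 - 0)/2^n ≤ 0.005
4/2^n ≤ 0.005
2^n ≥ 800
n ≥ log₂(800) = 9.64
n ≥ 10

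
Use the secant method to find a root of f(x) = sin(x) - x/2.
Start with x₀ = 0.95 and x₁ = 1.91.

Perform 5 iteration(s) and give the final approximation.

f(x) = sin(x) - x/2
x₀ = 0.95, x₁ = 1.91

Secant formula: x_{n+1} = x_n - f(x_n)(x_n - x_{n-1})/(f(x_n) - f(x_{n-1}))

Iteration 1:
  f(0.950000) = 0.338416
  f(1.910000) = -0.011980
  x_2 = 1.910000 - (-0.011980)×(1.910000 - 0.950000)/(-0.011980 - 0.338416)
       = 1.877177
Iteration 2:
  f(1.910000) = -0.011980
  f(1.877177) = 0.014843
  x_3 = 1.877177 - 0.014843×(1.877177 - 1.910000)/(0.014843 - (-0.011980))
       = 1.895340
Iteration 3:
  f(1.877177) = 0.014843
  f(1.895340) = 0.000126
  x_4 = 1.895340 - 0.000126×(1.895340 - 1.877177)/(0.000126 - 0.014843)
       = 1.895496
Iteration 4:
  f(1.895340) = 0.000126
  f(1.895496) = -0.000001
  x_5 = 1.895496 - (-0.000001)×(1.895496 - 1.895340)/(-0.000001 - 0.000126)
       = 1.895494
Iteration 5:
  f(1.895496) = -0.000001
  f(1.895494) = 0.000000
  x_6 = 1.895494 - 0.000000×(1.895494 - 1.895496)/(0.000000 - (-0.000001))
       = 1.895494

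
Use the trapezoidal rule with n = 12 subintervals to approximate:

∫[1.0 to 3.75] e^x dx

f(x) = e^x
a = 1.0, b = 3.75, n = 12
h = (b - a)/n = 0.229167

Trapezoidal rule: (h/2)[f(x₀) + 2f(x₁) + 2f(x₂) + ... + f(xₙ)]

x_0 = 1.0000, f(x_0) = 2.718282, coefficient = 1
x_1 = 1.2292, f(x_1) = 3.418380, coefficient = 2
x_2 = 1.4583, f(x_2) = 4.298789, coefficient = 2
x_3 = 1.6875, f(x_3) = 5.405949, coefficient = 2
x_4 = 1.9167, f(x_4) = 6.798260, coefficient = 2
x_5 = 2.1458, f(x_5) = 8.549163, coefficient = 2
x_6 = 2.3750, f(x_6) = 10.751013, coefficient = 2
x_7 = 2.6042, f(x_7) = 13.519954, coefficient = 2
x_8 = 2.8333, f(x_8) = 17.002040, coefficient = 2
x_9 = 3.0625, f(x_9) = 21.380943, coefficient = 2
x_10 = 3.2917, f(x_10) = 26.887639, coefficient = 2
x_11 = 3.5208, f(x_11) = 33.812594, coefficient = 2
x_12 = 3.7500, f(x_12) = 42.521082, coefficient = 1

I ≈ (0.229167/2) × 348.888809 = 39.976843
Exact value: 39.802800
Error: 0.174043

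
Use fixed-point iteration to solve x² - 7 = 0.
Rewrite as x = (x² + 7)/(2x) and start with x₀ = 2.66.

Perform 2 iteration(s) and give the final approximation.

Equation: x² - 7 = 0
Fixed-point form: x = (x² + 7)/(2x)
x₀ = 2.66

x_1 = g(2.660000) = 2.645789
x_2 = g(2.645789) = 2.645751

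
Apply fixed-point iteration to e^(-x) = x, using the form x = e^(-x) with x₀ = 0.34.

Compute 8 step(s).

Equation: e^(-x) = x
Fixed-point form: x = e^(-x)
x₀ = 0.34

x_1 = g(0.340000) = 0.711770
x_2 = g(0.711770) = 0.490775
x_3 = g(0.490775) = 0.612152
x_4 = g(0.612152) = 0.542183
x_5 = g(0.542183) = 0.581478
x_6 = g(0.581478) = 0.559072
x_7 = g(0.559072) = 0.571740
x_8 = g(0.571740) = 0.564543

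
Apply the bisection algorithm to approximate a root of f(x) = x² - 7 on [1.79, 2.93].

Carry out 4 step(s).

f(x) = x² - 7
Initial interval: [1.79, 2.93]

Iteration 1:
  c_1 = (1.790000 + 2.930000)/2 = 2.360000
  f(c_1) = f(2.360000) = -1.430400
  f(a) × f(c) ≥ 0, new interval: [2.360000, 2.930000]
Iteration 2:
  c_2 = (2.360000 + 2.930000)/2 = 2.645000
  f(c_2) = f(2.645000) = -0.003975
  f(a) × f(c) ≥ 0, new interval: [2.645000, 2.930000]
Iteration 3:
  c_3 = (2.645000 + 2.930000)/2 = 2.787500
  f(c_3) = f(2.787500) = 0.770156
  f(a) × f(c) < 0, new interval: [2.645000, 2.787500]
Iteration 4:
  c_4 = (2.645000 + 2.787500)/2 = 2.716250
  f(c_4) = f(2.716250) = 0.378014
  f(a) × f(c) < 0, new interval: [2.645000, 2.716250]

After 4 iteration(s), the approximation is c_4 = 2.716250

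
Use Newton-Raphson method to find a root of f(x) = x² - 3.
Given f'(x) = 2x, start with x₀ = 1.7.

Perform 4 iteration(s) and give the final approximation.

f(x) = x² - 3
f'(x) = 2x
x₀ = 1.7

Newton-Raphson formula: x_{n+1} = x_n - f(x_n)/f'(x_n)

Iteration 1:
  f(1.700000) = -0.110000
  f'(1.700000) = 3.400000
  x_1 = 1.700000 - (-0.110000)/3.400000 = 1.732353
Iteration 2:
  f(1.732353) = 0.001047
  f'(1.732353) = 3.464706
  x_2 = 1.732353 - 0.001047/3.464706 = 1.732051
Iteration 3:
  f(1.732051) = 0.000000
  f'(1.732051) = 3.464102
  x_3 = 1.732051 - 0.000000/3.464102 = 1.732051
Iteration 4:
  f(1.732051) = 0.000000
  f'(1.732051) = 3.464102
  x_4 = 1.732051 - 0.000000/3.464102 = 1.732051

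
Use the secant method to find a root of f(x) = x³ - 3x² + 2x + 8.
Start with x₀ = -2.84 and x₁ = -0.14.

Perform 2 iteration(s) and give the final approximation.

f(x) = x³ - 3x² + 2x + 8
x₀ = -2.84, x₁ = -0.14

Secant formula: x_{n+1} = x_n - f(x_n)(x_n - x_{n-1})/(f(x_n) - f(x_{n-1}))

Iteration 1:
  f(-2.840000) = -44.783104
  f(-0.140000) = 7.658456
  x_2 = -0.140000 - 7.658456×(-0.140000 - (-2.840000))/(7.658456 - (-44.783104))
       = -0.534302
Iteration 2:
  f(-0.140000) = 7.658456
  f(-0.534302) = 5.922426
  x_3 = -0.534302 - 5.922426×(-0.534302 - (-0.140000))/(5.922426 - 7.658456)
       = -1.879456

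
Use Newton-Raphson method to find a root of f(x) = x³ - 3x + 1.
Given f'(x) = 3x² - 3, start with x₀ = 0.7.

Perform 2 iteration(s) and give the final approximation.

f(x) = x³ - 3x + 1
f'(x) = 3x² - 3
x₀ = 0.7

Newton-Raphson formula: x_{n+1} = x_n - f(x_n)/f'(x_n)

Iteration 1:
  f(0.700000) = -0.757000
  f'(0.700000) = -1.530000
  x_1 = 0.700000 - (-0.757000)/(-1.530000) = 0.205229
Iteration 2:
  f(0.205229) = 0.392958
  f'(0.205229) = -2.873643
  x_2 = 0.205229 - 0.392958/(-2.873643) = 0.341974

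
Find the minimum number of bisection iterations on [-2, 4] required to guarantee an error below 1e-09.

We need (b-a)/2^n ≤ 1e-09
(4 - (-2))/2^n ≤ 1e-09
6/2^n ≤ 1e-09
2^n ≥ 6000000000
n ≥ log₂(6000000000) = 32.48
n ≥ 33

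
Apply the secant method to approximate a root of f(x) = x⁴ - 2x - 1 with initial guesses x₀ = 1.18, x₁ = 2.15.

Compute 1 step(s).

f(x) = x⁴ - 2x - 1
x₀ = 1.18, x₁ = 2.15

Secant formula: x_{n+1} = x_n - f(x_n)(x_n - x_{n-1})/(f(x_n) - f(x_{n-1}))

Iteration 1:
  f(1.180000) = -1.421222
  f(2.150000) = 16.067506
  x_2 = 2.150000 - 16.067506×(2.150000 - 1.180000)/(16.067506 - (-1.421222))
       = 1.258827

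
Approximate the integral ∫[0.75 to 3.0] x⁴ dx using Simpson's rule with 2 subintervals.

f(x) = x⁴
a = 0.75, b = 3.0, n = 2
h = (b - a)/n = 1.125000

Simpson's rule: (h/3)[f(x₀) + 4f(x₁) + 2f(x₂) + ... + f(xₙ)]

x_0 = 0.7500, f(x_0) = 0.316406, coefficient = 1
x_1 = 1.8750, f(x_1) = 12.359619, coefficient = 4
x_2 = 3.0000, f(x_2) = 81.000000, coefficient = 1

I ≈ (1.125000/3) × 130.754883 = 49.033081
Exact value: 48.552539
Error: 0.480542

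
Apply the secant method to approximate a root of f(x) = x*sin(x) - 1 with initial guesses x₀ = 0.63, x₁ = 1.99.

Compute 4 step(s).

f(x) = x*sin(x) - 1
x₀ = 0.63, x₁ = 1.99

Secant formula: x_{n+1} = x_n - f(x_n)(x_n - x_{n-1})/(f(x_n) - f(x_{n-1}))

Iteration 1:
  f(0.630000) = -0.628839
  f(1.990000) = 0.817693
  x_2 = 1.990000 - 0.817693×(1.990000 - 0.630000)/(0.817693 - (-0.628839))
       = 1.221222
Iteration 2:
  f(1.990000) = 0.817693
  f(1.221222) = 0.147360
  x_3 = 1.221222 - 0.147360×(1.221222 - 1.990000)/(0.147360 - 0.817693)
       = 1.052220
Iteration 3:
  f(1.221222) = 0.147360
  f(1.052220) = -0.086120
  x_4 = 1.052220 - (-0.086120)×(1.052220 - 1.221222)/(-0.086120 - 0.147360)
       = 1.114557
Iteration 4:
  f(1.052220) = -0.086120
  f(1.114557) = 0.000555
  x_5 = 1.114557 - 0.000555×(1.114557 - 1.052220)/(0.000555 - (-0.086120))
       = 1.114158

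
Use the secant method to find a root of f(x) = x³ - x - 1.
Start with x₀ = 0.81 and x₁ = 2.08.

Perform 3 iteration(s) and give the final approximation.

f(x) = x³ - x - 1
x₀ = 0.81, x₁ = 2.08

Secant formula: x_{n+1} = x_n - f(x_n)(x_n - x_{n-1})/(f(x_n) - f(x_{n-1}))

Iteration 1:
  f(0.810000) = -1.278559
  f(2.080000) = 5.918912
  x_2 = 2.080000 - 5.918912×(2.080000 - 0.810000)/(5.918912 - (-1.278559))
       = 1.035603
Iteration 2:
  f(2.080000) = 5.918912
  f(1.035603) = -0.924946
  x_3 = 1.035603 - (-0.924946)×(1.035603 - 2.080000)/(-0.924946 - 5.918912)
       = 1.176753
Iteration 3:
  f(1.035603) = -0.924946
  f(1.176753) = -0.547247
  x_4 = 1.176753 - (-0.547247)×(1.176753 - 1.035603)/(-0.547247 - (-0.924946))
       = 1.381265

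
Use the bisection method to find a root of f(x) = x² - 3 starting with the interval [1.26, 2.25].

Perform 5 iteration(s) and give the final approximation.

f(x) = x² - 3
Initial interval: [1.26, 2.25]

Iteration 1:
  c_1 = (1.260000 + 2.250000)/2 = 1.755000
  f(c_1) = f(1.755000) = 0.080025
  f(a) × f(c) < 0, new interval: [1.260000, 1.755000]
Iteration 2:
  c_2 = (1.260000 + 1.755000)/2 = 1.507500
  f(c_2) = f(1.507500) = -0.727444
  f(a) × f(c) ≥ 0, new interval: [1.507500, 1.755000]
Iteration 3:
  c_3 = (1.507500 + 1.755000)/2 = 1.631250
  f(c_3) = f(1.631250) = -0.339023
  f(a) × f(c) ≥ 0, new interval: [1.631250, 1.755000]
Iteration 4:
  c_4 = (1.631250 + 1.755000)/2 = 1.693125
  f(c_4) = f(1.693125) = -0.133328
  f(a) × f(c) ≥ 0, new interval: [1.693125, 1.755000]
Iteration 5:
  c_5 = (1.693125 + 1.755000)/2 = 1.724062
  f(c_5) = f(1.724062) = -0.027608
  f(a) × f(c) ≥ 0, new interval: [1.724062, 1.755000]

After 5 iteration(s), the approximation is c_5 = 1.724062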